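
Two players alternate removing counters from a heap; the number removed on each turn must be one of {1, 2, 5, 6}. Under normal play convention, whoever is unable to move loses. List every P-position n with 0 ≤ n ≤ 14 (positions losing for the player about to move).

0, 3, 7, 10, 14

n :  0  1  2  3  4  5  6  7  8  9 10 11 12 13 14
G :  0  1  2  0  1  2  3  0  1  2  0  1  2  3  0
P-positions are exactly the n with G(n) = 0.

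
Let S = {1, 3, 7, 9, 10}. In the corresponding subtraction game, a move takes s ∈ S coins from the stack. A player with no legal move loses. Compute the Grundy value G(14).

G(0) = 0
G(1) = mex{0} = 1
G(2) = mex{1} = 0
G(3) = mex{0,0} = 1
G(4) = mex{1,1} = 0
G(5) = mex{0,0} = 1
G(6) = mex{1,1} = 0
G(7) = mex{0,0,0} = 1
G(8) = mex{1,1,1} = 0
G(9) = mex{0,0,0,0} = 1
G(10) = mex{1,1,1,1,0} = 2
G(11) = mex{2,0,0,0,1} = 3
G(12) = mex{3,1,1,1,0} = 2
G(13) = mex{2,2,0,0,1} = 3
G(14) = mex{3,3,1,1,0} = 2

2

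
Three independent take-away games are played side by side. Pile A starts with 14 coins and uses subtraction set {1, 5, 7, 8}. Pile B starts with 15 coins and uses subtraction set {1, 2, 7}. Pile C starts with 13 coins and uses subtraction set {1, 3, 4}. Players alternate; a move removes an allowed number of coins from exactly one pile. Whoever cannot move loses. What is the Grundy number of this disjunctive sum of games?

0

Pile A, S = {1, 5, 7, 8}:
n :  0  1  2  3  4  5  6  7  8  9 10 11 12 13 14
G :  0  1  0  1  0  1  0  1  2  3  2  3  2  3  2
G_A(14) = 2.
Pile B, S = {1, 2, 7}:
G(0) = 0
G(1) = mex{0} = 1
G(2) = mex{1,0} = 2
G(3) = mex{2,1} = 0
G(4) = mex{0,2} = 1
G(5) = mex{1,0} = 2
G(6) = mex{2,1} = 0
G(7) = mex{0,2,0} = 1
G(8) = mex{1,0,1} = 2
G(9) = mex{2,1,2} = 0
G(10) = mex{0,2,0} = 1
G(11) = mex{1,0,1} = 2
G(12) = mex{2,1,2} = 0
G(13) = mex{0,2,0} = 1
G(14) = mex{1,0,1} = 2
G(15) = mex{2,1,2} = 0
G_B(15) = 0.
Pile C, S = {1, 3, 4}:
n :  0  1  2  3  4  5  6  7  8  9 10 11 12 13
G :  0  1  0  1  2  3  2  0  1  0  1  2  3  2
G_C(13) = 2.
Combined Grundy value = 2 ⊕ 0 ⊕ 2 = 0.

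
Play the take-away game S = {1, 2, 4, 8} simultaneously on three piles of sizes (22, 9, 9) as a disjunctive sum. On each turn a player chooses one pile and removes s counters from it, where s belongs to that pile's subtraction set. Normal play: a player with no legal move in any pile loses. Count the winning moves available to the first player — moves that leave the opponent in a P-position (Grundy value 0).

All piles use S = {1, 2, 4, 8}:
G(0) = 0
G(1) = mex{0} = 1
G(2) = mex{1,0} = 2
G(3) = mex{2,1} = 0
G(4) = mex{0,2,0} = 1
G(5) = mex{1,0,1} = 2
G(6) = mex{2,1,2} = 0
G(7) = mex{0,2,0} = 1
G(8) = mex{1,0,1,0} = 2
G(9) = mex{2,1,2,1} = 0
G(10) = mex{0,2,0,2} = 1
G(11) = mex{1,0,1,0} = 2
G(12) = mex{2,1,2,1} = 0
G(13) = mex{0,2,0,2} = 1
G(14) = mex{1,0,1,0} = 2
G(15) = mex{2,1,2,1} = 0
G(16) = mex{0,2,0,2} = 1
G(17) = mex{1,0,1,0} = 2
G(18) = mex{2,1,2,1} = 0
G(19) = mex{0,2,0,2} = 1
G(20) = mex{1,0,1,0} = 2
G(21) = mex{2,1,2,1} = 0
G(22) = mex{0,2,0,2} = 1
Pile A: G(22) = 1.
Pile B: G(9) = 0.
Pile C: G(9) = 0.
Combined Grundy value = 1 ⊕ 0 ⊕ 0 = 1.
A winning move leaves total XOR = 0, i.e. changes one component's Grundy value g to g ⊕ X where X is the current total.
Pile A: need g' = 1⊕1 = 0. Options: 22−1→G=0, 22−2→G=2, 22−4→G=0, 22−8→G=2. Hits: 2.
Pile B: need g' = 0⊕1 = 1. Options: 9−1→G=2, 9−2→G=1, 9−4→G=2, 9−8→G=1. Hits: 2.
Pile C: need g' = 0⊕1 = 1. Options: 9−1→G=2, 9−2→G=1, 9−4→G=2, 9−8→G=1. Hits: 2.

6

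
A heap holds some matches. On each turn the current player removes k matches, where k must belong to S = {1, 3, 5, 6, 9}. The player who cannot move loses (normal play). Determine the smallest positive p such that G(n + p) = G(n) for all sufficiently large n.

n :  0  1  2  3  4  5  6  7  8  9 10 11 12 13 14 15 16 17 18 19 20 21 22 23 24 25
G :  0  1  0  1  0  1  2  3  2  3  2  3  0  1  0  1  0  1  2  3  2  3  2  3  0  1
G(n+12) = G(n) holds for n = 0,…,8 (a full window of length max(S) = 9), so the sequence is purely periodic with period 12.

12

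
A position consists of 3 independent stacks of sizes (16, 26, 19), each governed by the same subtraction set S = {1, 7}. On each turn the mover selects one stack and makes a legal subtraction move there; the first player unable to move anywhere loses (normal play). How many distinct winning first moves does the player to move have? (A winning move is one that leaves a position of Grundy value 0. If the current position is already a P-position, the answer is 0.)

6

All stacks use S = {1, 7}:
n :  0  1  2  3  4  5  6  7  8  9 10 11 12 13 14 15 16 17 18 19 20 21 22 23 24 25 26
G :  0  1  0  1  0  1  0  1  0  1  0  1  0  1  0  1  0  1  0  1  0  1  0  1  0  1  0
Stack A: G(16) = 0.
Stack B: G(26) = 0.
Stack C: G(19) = 1.
Combined Grundy value = 0 ⊕ 0 ⊕ 1 = 1.
A winning move leaves total XOR = 0, i.e. changes one component's Grundy value g to g ⊕ X where X is the current total.
Stack A: need g' = 0⊕1 = 1. Options: 16−1→G=1, 16−7→G=1. Hits: 2.
Stack B: need g' = 0⊕1 = 1. Options: 26−1→G=1, 26−7→G=1. Hits: 2.
Stack C: need g' = 1⊕1 = 0. Options: 19−1→G=0, 19−7→G=0. Hits: 2.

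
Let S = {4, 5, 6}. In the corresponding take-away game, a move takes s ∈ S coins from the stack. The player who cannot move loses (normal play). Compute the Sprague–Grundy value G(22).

0

G(0) = 0
G(1) = mex{} = 0
G(2) = mex{} = 0
G(3) = mex{} = 0
G(4) = mex{0} = 1
G(5) = mex{0,0} = 1
G(6) = mex{0,0,0} = 1
G(7) = mex{0,0,0} = 1
G(8) = mex{1,0,0} = 2
G(9) = mex{1,1,0} = 2
G(10) = mex{1,1,1} = 0
G(11) = mex{1,1,1} = 0
G(12) = mex{2,1,1} = 0
G(13) = mex{2,2,1} = 0
G(14) = mex{0,2,2} = 1
G(15) = mex{0,0,2} = 1
G(16) = mex{0,0,0} = 1
G(17) = mex{0,0,0} = 1
G(18) = mex{1,0,0} = 2
G(19) = mex{1,1,0} = 2
G(20) = mex{1,1,1} = 0
G(21) = mex{1,1,1} = 0
G(22) = mex{2,1,1} = 0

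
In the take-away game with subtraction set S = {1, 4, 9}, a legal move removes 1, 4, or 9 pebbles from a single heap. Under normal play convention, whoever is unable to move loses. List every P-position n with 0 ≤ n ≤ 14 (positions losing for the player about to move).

G(0) = 0
G(1) = mex{0} = 1
G(2) = mex{1} = 0
G(3) = mex{0} = 1
G(4) = mex{1,0} = 2
G(5) = mex{2,1} = 0
G(6) = mex{0,0} = 1
G(7) = mex{1,1} = 0
G(8) = mex{0,2} = 1
G(9) = mex{1,0,0} = 2
G(10) = mex{2,1,1} = 0
G(11) = mex{0,0,0} = 1
G(12) = mex{1,1,1} = 0
G(13) = mex{0,2,2} = 1
G(14) = mex{1,0,0} = 2
P-positions are exactly the n with G(n) = 0.

0, 2, 5, 7, 10, 12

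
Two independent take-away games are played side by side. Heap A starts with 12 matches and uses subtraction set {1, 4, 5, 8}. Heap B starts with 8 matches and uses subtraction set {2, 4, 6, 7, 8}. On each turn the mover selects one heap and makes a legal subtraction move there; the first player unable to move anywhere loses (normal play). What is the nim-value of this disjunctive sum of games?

5

Heap A, S = {1, 4, 5, 8}:
G(0) = 0
G(1) = mex{0} = 1
G(2) = mex{1} = 0
G(3) = mex{0} = 1
G(4) = mex{1,0} = 2
G(5) = mex{2,1,0} = 3
G(6) = mex{3,0,1} = 2
G(7) = mex{2,1,0} = 3
G(8) = mex{3,2,1,0} = 4
G(9) = mex{4,3,2,1} = 0
G(10) = mex{0,2,3,0} = 1
G(11) = mex{1,3,2,1} = 0
G(12) = mex{0,4,3,2} = 1
G_A(12) = 1.
Heap B, S = {2, 4, 6, 7, 8}:
G(0) = 0
G(1) = mex{} = 0
G(2) = mex{0} = 1
G(3) = mex{0} = 1
G(4) = mex{1,0} = 2
G(5) = mex{1,0} = 2
G(6) = mex{2,1,0} = 3
G(7) = mex{2,1,0,0} = 3
G(8) = mex{3,2,1,0,0} = 4
G_B(8) = 4.
Combined Grundy value = 1 ⊕ 4 = 5.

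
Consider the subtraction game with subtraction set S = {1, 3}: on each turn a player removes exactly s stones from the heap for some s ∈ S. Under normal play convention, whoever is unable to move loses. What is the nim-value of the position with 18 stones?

0

n :  0  1  2  3  4  5  6  7  8  9 10 11 12 13 14 15 16 17 18
G :  0  1  0  1  0  1  0  1  0  1  0  1  0  1  0  1  0  1  0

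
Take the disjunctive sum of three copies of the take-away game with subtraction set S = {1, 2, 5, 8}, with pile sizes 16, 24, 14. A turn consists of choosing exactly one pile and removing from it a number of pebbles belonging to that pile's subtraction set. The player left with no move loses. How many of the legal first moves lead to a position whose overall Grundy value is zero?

All piles use S = {1, 2, 5, 8}:
G(0) = 0
G(1) = mex{0} = 1
G(2) = mex{1,0} = 2
G(3) = mex{2,1} = 0
G(4) = mex{0,2} = 1
G(5) = mex{1,0,0} = 2
G(6) = mex{2,1,1} = 0
G(7) = mex{0,2,2} = 1
G(8) = mex{1,0,0,0} = 2
G(9) = mex{2,1,1,1} = 0
G(10) = mex{0,2,2,2} = 1
G(11) = mex{1,0,0,0} = 2
G(12) = mex{2,1,1,1} = 0
G(13) = mex{0,2,2,2} = 1
G(14) = mex{1,0,0,0} = 2
G(15) = mex{2,1,1,1} = 0
G(16) = mex{0,2,2,2} = 1
G(17) = mex{1,0,0,0} = 2
G(18) = mex{2,1,1,1} = 0
G(19) = mex{0,2,2,2} = 1
G(20) = mex{1,0,0,0} = 2
G(21) = mex{2,1,1,1} = 0
G(22) = mex{0,2,2,2} = 1
G(23) = mex{1,0,0,0} = 2
G(24) = mex{2,1,1,1} = 0
Pile A: G(16) = 1.
Pile B: G(24) = 0.
Pile C: G(14) = 2.
Combined Grundy value = 1 ⊕ 0 ⊕ 2 = 3.
A winning move leaves total XOR = 0, i.e. changes one component's Grundy value g to g ⊕ X where X is the current total.
Pile A: need g' = 1⊕3 = 2. Options: 16−1→G=0, 16−2→G=2, 16−5→G=2, 16−8→G=2. Hits: 3.
Pile B: need g' = 0⊕3 = 3. Options: 24−1→G=2, 24−2→G=1, 24−5→G=1, 24−8→G=1. Hits: 0.
Pile C: need g' = 2⊕3 = 1. Options: 14−1→G=1, 14−2→G=0, 14−5→G=0, 14−8→G=0. Hits: 1.

4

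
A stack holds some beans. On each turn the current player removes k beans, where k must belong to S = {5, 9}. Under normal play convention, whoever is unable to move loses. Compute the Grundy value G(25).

G(0) = 0
G(1) = mex{} = 0
G(2) = mex{} = 0
G(3) = mex{} = 0
G(4) = mex{} = 0
G(5) = mex{0} = 1
G(6) = mex{0} = 1
G(7) = mex{0} = 1
G(8) = mex{0} = 1
G(9) = mex{0,0} = 1
G(10) = mex{1,0} = 2
G(11) = mex{1,0} = 2
G(12) = mex{1,0} = 2
G(13) = mex{1,0} = 2
G(14) = mex{1,1} = 0
G(15) = mex{2,1} = 0
G(16) = mex{2,1} = 0
G(17) = mex{2,1} = 0
G(18) = mex{2,1} = 0
G(19) = mex{0,2} = 1
G(20) = mex{0,2} = 1
G(21) = mex{0,2} = 1
G(22) = mex{0,2} = 1
G(23) = mex{0,0} = 1
G(24) = mex{1,0} = 2
G(25) = mex{1,0} = 2

2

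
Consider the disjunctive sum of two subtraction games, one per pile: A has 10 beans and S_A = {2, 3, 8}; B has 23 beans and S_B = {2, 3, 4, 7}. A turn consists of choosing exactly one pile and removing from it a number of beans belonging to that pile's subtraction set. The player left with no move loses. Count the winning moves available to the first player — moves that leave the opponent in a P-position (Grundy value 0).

0

Pile A, S = {2, 3, 8}:
n :  0  1  2  3  4  5  6  7  8  9 10
G :  0  0  1  1  2  0  0  1  1  2  0
G_A(10) = 0.
Pile B, S = {2, 3, 4, 7}:
G(0) = 0
G(1) = mex{} = 0
G(2) = mex{0} = 1
G(3) = mex{0,0} = 1
G(4) = mex{1,0,0} = 2
G(5) = mex{1,1,0} = 2
G(6) = mex{2,1,1} = 0
G(7) = mex{2,2,1,0} = 3
G(8) = mex{0,2,2,0} = 1
G(9) = mex{3,0,2,1} = 4
G(10) = mex{1,3,0,1} = 2
G(11) = mex{4,1,3,2} = 0
G(12) = mex{2,4,1,2} = 0
G(13) = mex{0,2,4,0} = 1
G(14) = mex{0,0,2,3} = 1
G(15) = mex{1,0,0,1} = 2
G(16) = mex{1,1,0,4} = 2
G(17) = mex{2,1,1,2} = 0
G(18) = mex{2,2,1,0} = 3
G(19) = mex{0,2,2,0} = 1
G(20) = mex{3,0,2,1} = 4
G(21) = mex{1,3,0,1} = 2
G(22) = mex{4,1,3,2} = 0
G(23) = mex{2,4,1,2} = 0
G_B(23) = 0.
Combined Grundy value = 0 ⊕ 0 = 0.
A winning move leaves total XOR = 0, i.e. changes one component's Grundy value g to g ⊕ X where X is the current total.
Pile A: target g' = 0⊕0 = 0, but every legal move changes the Grundy value (mex property), so 0 moves.
Pile B: target g' = 0⊕0 = 0, but every legal move changes the Grundy value (mex property), so 0 moves.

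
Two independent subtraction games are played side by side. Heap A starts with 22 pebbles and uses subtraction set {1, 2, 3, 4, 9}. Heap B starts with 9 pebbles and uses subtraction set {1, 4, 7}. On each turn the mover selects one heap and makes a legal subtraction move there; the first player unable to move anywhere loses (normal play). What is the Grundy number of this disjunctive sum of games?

3

Heap A, S = {1, 2, 3, 4, 9}:
G(0) = 0
G(1) = mex{0} = 1
G(2) = mex{1,0} = 2
G(3) = mex{2,1,0} = 3
G(4) = mex{3,2,1,0} = 4
G(5) = mex{4,3,2,1} = 0
G(6) = mex{0,4,3,2} = 1
G(7) = mex{1,0,4,3} = 2
G(8) = mex{2,1,0,4} = 3
G(9) = mex{3,2,1,0,0} = 4
G(10) = mex{4,3,2,1,1} = 0
G(11) = mex{0,4,3,2,2} = 1
G(12) = mex{1,0,4,3,3} = 2
G(13) = mex{2,1,0,4,4} = 3
G(14) = mex{3,2,1,0,0} = 4
G(15) = mex{4,3,2,1,1} = 0
G(16) = mex{0,4,3,2,2} = 1
G(17) = mex{1,0,4,3,3} = 2
G(18) = mex{2,1,0,4,4} = 3
G(19) = mex{3,2,1,0,0} = 4
G(20) = mex{4,3,2,1,1} = 0
G(21) = mex{0,4,3,2,2} = 1
G(22) = mex{1,0,4,3,3} = 2
G_A(22) = 2.
Heap B, S = {1, 4, 7}:
G(0) = 0
G(1) = mex{0} = 1
G(2) = mex{1} = 0
G(3) = mex{0} = 1
G(4) = mex{1,0} = 2
G(5) = mex{2,1} = 0
G(6) = mex{0,0} = 1
G(7) = mex{1,1,0} = 2
G(8) = mex{2,2,1} = 0
G(9) = mex{0,0,0} = 1
G_B(9) = 1.
Combined Grundy value = 2 ⊕ 1 = 3.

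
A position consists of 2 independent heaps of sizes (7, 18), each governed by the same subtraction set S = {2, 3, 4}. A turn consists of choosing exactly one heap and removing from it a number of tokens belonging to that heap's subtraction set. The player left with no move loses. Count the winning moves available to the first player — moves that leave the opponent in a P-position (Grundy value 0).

0

All heaps use S = {2, 3, 4}:
G(0) = 0
G(1) = mex{} = 0
G(2) = mex{0} = 1
G(3) = mex{0,0} = 1
G(4) = mex{1,0,0} = 2
G(5) = mex{1,1,0} = 2
G(6) = mex{2,1,1} = 0
G(7) = mex{2,2,1} = 0
G(8) = mex{0,2,2} = 1
G(9) = mex{0,0,2} = 1
G(10) = mex{1,0,0} = 2
G(11) = mex{1,1,0} = 2
G(12) = mex{2,1,1} = 0
G(13) = mex{2,2,1} = 0
G(14) = mex{0,2,2} = 1
G(15) = mex{0,0,2} = 1
G(16) = mex{1,0,0} = 2
G(17) = mex{1,1,0} = 2
G(18) = mex{2,1,1} = 0
Heap A: G(7) = 0.
Heap B: G(18) = 0.
Combined Grundy value = 0 ⊕ 0 = 0.
A winning move leaves total XOR = 0, i.e. changes one component's Grundy value g to g ⊕ X where X is the current total.
Heap A: target g' = 0⊕0 = 0, but every legal move changes the Grundy value (mex property), so 0 moves.
Heap B: target g' = 0⊕0 = 0, but every legal move changes the Grundy value (mex property), so 0 moves.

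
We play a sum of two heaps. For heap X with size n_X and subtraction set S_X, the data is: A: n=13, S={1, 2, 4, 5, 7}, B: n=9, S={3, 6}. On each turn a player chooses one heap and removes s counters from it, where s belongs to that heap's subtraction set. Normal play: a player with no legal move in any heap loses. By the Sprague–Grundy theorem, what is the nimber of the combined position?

Heap A, S = {1, 2, 4, 5, 7}:
G(0) = 0
G(1) = mex{0} = 1
G(2) = mex{1,0} = 2
G(3) = mex{2,1} = 0
G(4) = mex{0,2,0} = 1
G(5) = mex{1,0,1,0} = 2
G(6) = mex{2,1,2,1} = 0
G(7) = mex{0,2,0,2,0} = 1
G(8) = mex{1,0,1,0,1} = 2
G(9) = mex{2,1,2,1,2} = 0
G(10) = mex{0,2,0,2,0} = 1
G(11) = mex{1,0,1,0,1} = 2
G(12) = mex{2,1,2,1,2} = 0
G(13) = mex{0,2,0,2,0} = 1
G_A(13) = 1.
Heap B, S = {3, 6}:
n : 0 1 2 3 4 5 6 7 8 9
G : 0 0 0 1 1 1 2 2 2 0
G_B(9) = 0.
Combined Grundy value = 1 ⊕ 0 = 1.

1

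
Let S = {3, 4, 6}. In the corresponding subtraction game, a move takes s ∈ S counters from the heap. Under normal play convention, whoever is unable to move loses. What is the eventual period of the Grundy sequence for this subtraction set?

G(0) = 0
G(1) = mex{} = 0
G(2) = mex{} = 0
G(3) = mex{0} = 1
G(4) = mex{0,0} = 1
G(5) = mex{0,0} = 1
G(6) = mex{1,0,0} = 2
G(7) = mex{1,1,0} = 2
G(8) = mex{1,1,0} = 2
G(9) = mex{2,1,1} = 0
G(10) = mex{2,2,1} = 0
G(11) = mex{2,2,1} = 0
G(12) = mex{0,2,2} = 1
G(13) = mex{0,0,2} = 1
G(14) = mex{0,0,2} = 1
G(15) = mex{1,0,0} = 2
G(16) = mex{1,1,0} = 2
G(17) = mex{1,1,0} = 2
G(18) = mex{2,1,1} = 0
G(19) = mex{2,2,1} = 0
G(n+9) = G(n) holds for n = 0,…,5 (a full window of length max(S) = 6), so the sequence is purely periodic with period 9.

9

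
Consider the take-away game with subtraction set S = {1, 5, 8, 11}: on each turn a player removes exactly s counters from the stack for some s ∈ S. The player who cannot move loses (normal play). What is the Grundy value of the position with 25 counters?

G(0) = 0
G(1) = mex{0} = 1
G(2) = mex{1} = 0
G(3) = mex{0} = 1
G(4) = mex{1} = 0
G(5) = mex{0,0} = 1
G(6) = mex{1,1} = 0
G(7) = mex{0,0} = 1
G(8) = mex{1,1,0} = 2
G(9) = mex{2,0,1} = 3
G(10) = mex{3,1,0} = 2
G(11) = mex{2,0,1,0} = 3
G(12) = mex{3,1,0,1} = 2
G(13) = mex{2,2,1,0} = 3
G(14) = mex{3,3,0,1} = 2
G(15) = mex{2,2,1,0} = 3
G(16) = mex{3,3,2,1} = 0
G(17) = mex{0,2,3,0} = 1
G(18) = mex{1,3,2,1} = 0
G(19) = mex{0,2,3,2} = 1
G(20) = mex{1,3,2,3} = 0
G(21) = mex{0,0,3,2} = 1
G(22) = mex{1,1,2,3} = 0
G(23) = mex{0,0,3,2} = 1
G(24) = mex{1,1,0,3} = 2
G(25) = mex{2,0,1,2} = 3

3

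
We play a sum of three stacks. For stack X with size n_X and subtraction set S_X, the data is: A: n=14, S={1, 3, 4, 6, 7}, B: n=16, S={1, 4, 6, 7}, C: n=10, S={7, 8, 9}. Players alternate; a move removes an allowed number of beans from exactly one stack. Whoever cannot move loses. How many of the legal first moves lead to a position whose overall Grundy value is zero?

1

Stack A, S = {1, 3, 4, 6, 7}:
n :  0  1  2  3  4  5  6  7  8  9 10 11 12 13 14
G :  0  1  0  1  2  3  2  3  4  5  0  1  0  1  2
G_A(14) = 2.
Stack B, S = {1, 4, 6, 7}:
n :  0  1  2  3  4  5  6  7  8  9 10 11 12 13 14 15 16
G :  0  1  0  1  2  0  1  2  3  2  0  1  2  0  1  0  1
G_B(16) = 1.
Stack C, S = {7, 8, 9}:
n :  0  1  2  3  4  5  6  7  8  9 10
G :  0  0  0  0  0  0  0  1  1  1  1
G_C(10) = 1.
Combined Grundy value = 2 ⊕ 1 ⊕ 1 = 2.
A winning move leaves total XOR = 0, i.e. changes one component's Grundy value g to g ⊕ X where X is the current total.
Stack A: need g' = 2⊕2 = 0. Options: 14−1→G=1, 14−3→G=1, 14−4→G=0, 14−6→G=4, 14−7→G=3. Hits: 1.
Stack B: need g' = 1⊕2 = 3. Options: 16−1→G=0, 16−4→G=2, 16−6→G=0, 16−7→G=2. Hits: 0.
Stack C: need g' = 1⊕2 = 3. Options: 10−7→G=0, 10−8→G=0, 10−9→G=0. Hits: 0.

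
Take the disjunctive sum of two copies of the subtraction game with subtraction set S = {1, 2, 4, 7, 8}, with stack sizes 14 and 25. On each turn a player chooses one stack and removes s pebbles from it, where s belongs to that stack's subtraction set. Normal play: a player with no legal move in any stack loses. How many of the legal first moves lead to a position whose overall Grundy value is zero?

All stacks use S = {1, 2, 4, 7, 8}:
n :  0  1  2  3  4  5  6  7  8  9 10 11 12 13 14 15 16 17 18 19 20 21 22 23 24 25
G :  0  1  2  0  1  2  0  1  2  0  1  2  0  1  2  0  1  2  0  1  2  0  1  2  0  1
Stack A: G(14) = 2.
Stack B: G(25) = 1.
Combined Grundy value = 2 ⊕ 1 = 3.
A winning move leaves total XOR = 0, i.e. changes one component's Grundy value g to g ⊕ X where X is the current total.
Stack A: need g' = 2⊕3 = 1. Options: 14−1→G=1, 14−2→G=0, 14−4→G=1, 14−7→G=1, 14−8→G=0. Hits: 3.
Stack B: need g' = 1⊕3 = 2. Options: 25−1→G=0, 25−2→G=2, 25−4→G=0, 25−7→G=0, 25−8→G=2. Hits: 2.

5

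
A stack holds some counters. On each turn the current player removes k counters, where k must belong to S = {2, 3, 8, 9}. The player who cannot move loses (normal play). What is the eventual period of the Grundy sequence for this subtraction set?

11

G(0) = 0
G(1) = mex{} = 0
G(2) = mex{0} = 1
G(3) = mex{0,0} = 1
G(4) = mex{1,0} = 2
G(5) = mex{1,1} = 0
G(6) = mex{2,1} = 0
G(7) = mex{0,2} = 1
G(8) = mex{0,0,0} = 1
G(9) = mex{1,0,0,0} = 2
G(10) = mex{1,1,1,0} = 2
G(11) = mex{2,1,1,1} = 0
G(12) = mex{2,2,2,1} = 0
G(13) = mex{0,2,0,2} = 1
G(14) = mex{0,0,0,0} = 1
G(15) = mex{1,0,1,0} = 2
G(16) = mex{1,1,1,1} = 0
G(17) = mex{2,1,2,1} = 0
G(18) = mex{0,2,2,2} = 1
G(19) = mex{0,0,0,2} = 1
G(20) = mex{1,0,0,0} = 2
G(21) = mex{1,1,1,0} = 2
G(22) = mex{2,1,1,1} = 0
G(23) = mex{2,2,2,1} = 0
G(n+11) = G(n) holds for n = 0,…,8 (a full window of length max(S) = 9), so the sequence is purely periodic with period 11.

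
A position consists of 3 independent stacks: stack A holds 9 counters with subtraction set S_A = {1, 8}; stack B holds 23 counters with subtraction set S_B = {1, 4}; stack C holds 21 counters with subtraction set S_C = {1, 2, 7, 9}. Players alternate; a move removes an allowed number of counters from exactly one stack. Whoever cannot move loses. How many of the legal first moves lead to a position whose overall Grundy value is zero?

1

Stack A, S = {1, 8}:
n : 0 1 2 3 4 5 6 7 8 9
G : 0 1 0 1 0 1 0 1 2 0
G_A(9) = 0.
Stack B, S = {1, 4}:
G(0) = 0
G(1) = mex{0} = 1
G(2) = mex{1} = 0
G(3) = mex{0} = 1
G(4) = mex{1,0} = 2
G(5) = mex{2,1} = 0
G(6) = mex{0,0} = 1
G(7) = mex{1,1} = 0
G(8) = mex{0,2} = 1
G(9) = mex{1,0} = 2
G(10) = mex{2,1} = 0
G(11) = mex{0,0} = 1
G(12) = mex{1,1} = 0
G(13) = mex{0,2} = 1
G(14) = mex{1,0} = 2
G(15) = mex{2,1} = 0
G(16) = mex{0,0} = 1
G(17) = mex{1,1} = 0
G(18) = mex{0,2} = 1
G(19) = mex{1,0} = 2
G(20) = mex{2,1} = 0
G(21) = mex{0,0} = 1
G(22) = mex{1,1} = 0
G(23) = mex{0,2} = 1
G_B(23) = 1.
Stack C, S = {1, 2, 7, 9}:
G(0) = 0
G(1) = mex{0} = 1
G(2) = mex{1,0} = 2
G(3) = mex{2,1} = 0
G(4) = mex{0,2} = 1
G(5) = mex{1,0} = 2
G(6) = mex{2,1} = 0
G(7) = mex{0,2,0} = 1
G(8) = mex{1,0,1} = 2
G(9) = mex{2,1,2,0} = 3
G(10) = mex{3,2,0,1} = 4
G(11) = mex{4,3,1,2} = 0
G(12) = mex{0,4,2,0} = 1
G(13) = mex{1,0,0,1} = 2
G(14) = mex{2,1,1,2} = 0
G(15) = mex{0,2,2,0} = 1
G(16) = mex{1,0,3,1} = 2
G(17) = mex{2,1,4,2} = 0
G(18) = mex{0,2,0,3} = 1
G(19) = mex{1,0,1,4} = 2
G(20) = mex{2,1,2,0} = 3
G(21) = mex{3,2,0,1} = 4
G_C(21) = 4.
Combined Grundy value = 0 ⊕ 1 ⊕ 4 = 5.
A winning move leaves total XOR = 0, i.e. changes one component's Grundy value g to g ⊕ X where X is the current total.
Stack A: need g' = 0⊕5 = 5. Options: 9−1→G=2, 9−8→G=1. Hits: 0.
Stack B: need g' = 1⊕5 = 4. Options: 23−1→G=0, 23−4→G=2. Hits: 0.
Stack C: need g' = 4⊕5 = 1. Options: 21−1→G=3, 21−2→G=2, 21−7→G=0, 21−9→G=1. Hits: 1.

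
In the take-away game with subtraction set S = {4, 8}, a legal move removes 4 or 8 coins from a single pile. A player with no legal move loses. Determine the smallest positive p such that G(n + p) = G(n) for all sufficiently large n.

12

n :  0  1  2  3  4  5  6  7  8  9 10 11 12 13 14 15 16 17 18 19 20 21 22 23 24 25
G :  0  0  0  0  1  1  1  1  2  2  2  2  0  0  0  0  1  1  1  1  2  2  2  2  0  0
G(n+12) = G(n) holds for n = 0,…,7 (a full window of length max(S) = 8), so the sequence is purely periodic with period 12.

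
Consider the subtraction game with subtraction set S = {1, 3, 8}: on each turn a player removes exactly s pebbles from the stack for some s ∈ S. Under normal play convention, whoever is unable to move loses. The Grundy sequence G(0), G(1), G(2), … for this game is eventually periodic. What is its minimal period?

11

G(0) = 0
G(1) = mex{0} = 1
G(2) = mex{1} = 0
G(3) = mex{0,0} = 1
G(4) = mex{1,1} = 0
G(5) = mex{0,0} = 1
G(6) = mex{1,1} = 0
G(7) = mex{0,0} = 1
G(8) = mex{1,1,0} = 2
G(9) = mex{2,0,1} = 3
G(10) = mex{3,1,0} = 2
G(11) = mex{2,2,1} = 0
G(12) = mex{0,3,0} = 1
G(13) = mex{1,2,1} = 0
G(14) = mex{0,0,0} = 1
G(15) = mex{1,1,1} = 0
G(16) = mex{0,0,2} = 1
G(17) = mex{1,1,3} = 0
G(18) = mex{0,0,2} = 1
G(19) = mex{1,1,0} = 2
G(20) = mex{2,0,1} = 3
G(21) = mex{3,1,0} = 2
G(22) = mex{2,2,1} = 0
G(23) = mex{0,3,0} = 1
G(n+11) = G(n) holds for n = 0,…,7 (a full window of length max(S) = 8), so the sequence is purely periodic with period 11.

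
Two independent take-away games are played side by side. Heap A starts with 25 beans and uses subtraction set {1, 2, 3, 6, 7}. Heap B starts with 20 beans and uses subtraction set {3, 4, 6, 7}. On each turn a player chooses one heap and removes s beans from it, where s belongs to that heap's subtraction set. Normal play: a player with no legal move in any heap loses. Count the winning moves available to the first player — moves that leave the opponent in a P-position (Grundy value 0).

Heap A, S = {1, 2, 3, 6, 7}:
n :  0  1  2  3  4  5  6  7  8  9 10 11 12 13 14 15 16 17 18 19 20 21 22 23 24 25
G :  0  1  2  3  0  1  2  3  0  1  2  3  0  1  2  3  0  1  2  3  0  1  2  3  0  1
G_A(25) = 1.
Heap B, S = {3, 4, 6, 7}:
n :  0  1  2  3  4  5  6  7  8  9 10 11 12 13 14 15 16 17 18 19 20
G :  0  0  0  1  1  1  2  2  2  3  0  0  0  1  1  1  2  2  2  3  0
G_B(20) = 0.
Combined Grundy value = 1 ⊕ 0 = 1.
A winning move leaves total XOR = 0, i.e. changes one component's Grundy value g to g ⊕ X where X is the current total.
Heap A: need g' = 1⊕1 = 0. Options: 25−1→G=0, 25−2→G=3, 25−3→G=2, 25−6→G=3, 25−7→G=2. Hits: 1.
Heap B: need g' = 0⊕1 = 1. Options: 20−3→G=2, 20−4→G=2, 20−6→G=1, 20−7→G=1. Hits: 2.

3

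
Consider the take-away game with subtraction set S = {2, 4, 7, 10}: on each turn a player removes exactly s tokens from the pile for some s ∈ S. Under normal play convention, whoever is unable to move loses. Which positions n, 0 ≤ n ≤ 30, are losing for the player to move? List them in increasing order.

0, 1, 6, 9, 12, 15, 18, 21, 24, 27, 30

G(0) = 0
G(1) = mex{} = 0
G(2) = mex{0} = 1
G(3) = mex{0} = 1
G(4) = mex{1,0} = 2
G(5) = mex{1,0} = 2
G(6) = mex{2,1} = 0
G(7) = mex{2,1,0} = 3
G(8) = mex{0,2,0} = 1
G(9) = mex{3,2,1} = 0
G(10) = mex{1,0,1,0} = 2
G(11) = mex{0,3,2,0} = 1
G(12) = mex{2,1,2,1} = 0
G(13) = mex{1,0,0,1} = 2
G(14) = mex{0,2,3,2} = 1
G(15) = mex{2,1,1,2} = 0
G(16) = mex{1,0,0,0} = 2
G(17) = mex{0,2,2,3} = 1
G(18) = mex{2,1,1,1} = 0
G(19) = mex{1,0,0,0} = 2
G(20) = mex{0,2,2,2} = 1
G(21) = mex{2,1,1,1} = 0
G(22) = mex{1,0,0,0} = 2
G(23) = mex{0,2,2,2} = 1
G(24) = mex{2,1,1,1} = 0
G(25) = mex{1,0,0,0} = 2
G(26) = mex{0,2,2,2} = 1
G(27) = mex{2,1,1,1} = 0
G(28) = mex{1,0,0,0} = 2
G(29) = mex{0,2,2,2} = 1
G(30) = mex{2,1,1,1} = 0
P-positions are exactly the n with G(n) = 0.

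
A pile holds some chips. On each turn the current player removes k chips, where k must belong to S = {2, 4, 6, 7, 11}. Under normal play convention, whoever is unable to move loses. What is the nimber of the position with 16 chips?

n :  0  1  2  3  4  5  6  7  8  9 10 11 12 13 14 15 16
G :  0  0  1  1  2  2  3  3  4  0  0  1  1  2  2  3  3

3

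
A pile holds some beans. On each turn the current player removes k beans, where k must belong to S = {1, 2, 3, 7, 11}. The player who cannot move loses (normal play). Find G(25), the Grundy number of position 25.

G(0) = 0
G(1) = mex{0} = 1
G(2) = mex{1,0} = 2
G(3) = mex{2,1,0} = 3
G(4) = mex{3,2,1} = 0
G(5) = mex{0,3,2} = 1
G(6) = mex{1,0,3} = 2
G(7) = mex{2,1,0,0} = 3
G(8) = mex{3,2,1,1} = 0
G(9) = mex{0,3,2,2} = 1
G(10) = mex{1,0,3,3} = 2
G(11) = mex{2,1,0,0,0} = 3
G(12) = mex{3,2,1,1,1} = 0
G(13) = mex{0,3,2,2,2} = 1
G(14) = mex{1,0,3,3,3} = 2
G(15) = mex{2,1,0,0,0} = 3
G(16) = mex{3,2,1,1,1} = 0
G(17) = mex{0,3,2,2,2} = 1
G(18) = mex{1,0,3,3,3} = 2
G(19) = mex{2,1,0,0,0} = 3
G(20) = mex{3,2,1,1,1} = 0
G(21) = mex{0,3,2,2,2} = 1
G(22) = mex{1,0,3,3,3} = 2
G(23) = mex{2,1,0,0,0} = 3
G(24) = mex{3,2,1,1,1} = 0
G(25) = mex{0,3,2,2,2} = 1

1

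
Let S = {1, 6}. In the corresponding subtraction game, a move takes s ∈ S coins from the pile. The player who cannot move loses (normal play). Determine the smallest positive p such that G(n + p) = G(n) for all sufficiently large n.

n :  0  1  2  3  4  5  6  7  8  9 10 11 12 13 14 15
G :  0  1  0  1  0  1  2  0  1  0  1  0  1  2  0  1
G(n+7) = G(n) holds for n = 0,…,5 (a full window of length max(S) = 6), so the sequence is purely periodic with period 7.

7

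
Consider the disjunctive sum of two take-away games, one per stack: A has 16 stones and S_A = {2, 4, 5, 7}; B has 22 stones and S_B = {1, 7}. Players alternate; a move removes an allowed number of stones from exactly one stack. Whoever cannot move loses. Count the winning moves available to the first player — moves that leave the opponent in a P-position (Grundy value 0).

Stack A, S = {2, 4, 5, 7}:
G(0) = 0
G(1) = mex{} = 0
G(2) = mex{0} = 1
G(3) = mex{0} = 1
G(4) = mex{1,0} = 2
G(5) = mex{1,0,0} = 2
G(6) = mex{2,1,0} = 3
G(7) = mex{2,1,1,0} = 3
G(8) = mex{3,2,1,0} = 4
G(9) = mex{3,2,2,1} = 0
G(10) = mex{4,3,2,1} = 0
G(11) = mex{0,3,3,2} = 1
G(12) = mex{0,4,3,2} = 1
G(13) = mex{1,0,4,3} = 2
G(14) = mex{1,0,0,3} = 2
G(15) = mex{2,1,0,4} = 3
G(16) = mex{2,1,1,0} = 3
G_A(16) = 3.
Stack B, S = {1, 7}:
G(0) = 0
G(1) = mex{0} = 1
G(2) = mex{1} = 0
G(3) = mex{0} = 1
G(4) = mex{1} = 0
G(5) = mex{0} = 1
G(6) = mex{1} = 0
G(7) = mex{0,0} = 1
G(8) = mex{1,1} = 0
G(9) = mex{0,0} = 1
G(10) = mex{1,1} = 0
G(11) = mex{0,0} = 1
G(12) = mex{1,1} = 0
G(13) = mex{0,0} = 1
G(14) = mex{1,1} = 0
G(15) = mex{0,0} = 1
G(16) = mex{1,1} = 0
G(17) = mex{0,0} = 1
G(18) = mex{1,1} = 0
G(19) = mex{0,0} = 1
G(20) = mex{1,1} = 0
G(21) = mex{0,0} = 1
G(22) = mex{1,1} = 0
G_B(22) = 0.
Combined Grundy value = 3 ⊕ 0 = 3.
A winning move leaves total XOR = 0, i.e. changes one component's Grundy value g to g ⊕ X where X is the current total.
Stack A: need g' = 3⊕3 = 0. Options: 16−2→G=2, 16−4→G=1, 16−5→G=1, 16−7→G=0. Hits: 1.
Stack B: need g' = 0⊕3 = 3. Options: 22−1→G=1, 22−7→G=1. Hits: 0.

1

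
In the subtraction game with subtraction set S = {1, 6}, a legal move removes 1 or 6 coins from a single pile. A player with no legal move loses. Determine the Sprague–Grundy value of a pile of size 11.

n :  0  1  2  3  4  5  6  7  8  9 10 11
G :  0  1  0  1  0  1  2  0  1  0  1  0

0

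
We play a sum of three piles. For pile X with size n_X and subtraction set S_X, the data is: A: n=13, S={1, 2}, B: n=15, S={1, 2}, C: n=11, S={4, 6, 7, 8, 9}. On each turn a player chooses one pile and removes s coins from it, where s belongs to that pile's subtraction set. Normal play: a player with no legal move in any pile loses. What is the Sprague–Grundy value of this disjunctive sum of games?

3

Pile A, S = {1, 2}:
G(0) = 0
G(1) = mex{0} = 1
G(2) = mex{1,0} = 2
G(3) = mex{2,1} = 0
G(4) = mex{0,2} = 1
G(5) = mex{1,0} = 2
G(6) = mex{2,1} = 0
G(7) = mex{0,2} = 1
G(8) = mex{1,0} = 2
G(9) = mex{2,1} = 0
G(10) = mex{0,2} = 1
G(11) = mex{1,0} = 2
G(12) = mex{2,1} = 0
G(13) = mex{0,2} = 1
G_A(13) = 1.
Pile B, S = {1, 2}:
G(0) = 0
G(1) = mex{0} = 1
G(2) = mex{1,0} = 2
G(3) = mex{2,1} = 0
G(4) = mex{0,2} = 1
G(5) = mex{1,0} = 2
G(6) = mex{2,1} = 0
G(7) = mex{0,2} = 1
G(8) = mex{1,0} = 2
G(9) = mex{2,1} = 0
G(10) = mex{0,2} = 1
G(11) = mex{1,0} = 2
G(12) = mex{2,1} = 0
G(13) = mex{0,2} = 1
G(14) = mex{1,0} = 2
G(15) = mex{2,1} = 0
G_B(15) = 0.
Pile C, S = {4, 6, 7, 8, 9}:
n :  0  1  2  3  4  5  6  7  8  9 10 11
G :  0  0  0  0  1  1  1  1  2  2  2  2
G_C(11) = 2.
Combined Grundy value = 1 ⊕ 0 ⊕ 2 = 3.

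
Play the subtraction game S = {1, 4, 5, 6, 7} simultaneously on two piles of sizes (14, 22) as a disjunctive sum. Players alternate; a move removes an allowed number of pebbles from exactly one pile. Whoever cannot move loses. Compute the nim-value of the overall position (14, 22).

2

All piles use S = {1, 4, 5, 6, 7}:
n :  0  1  2  3  4  5  6  7  8  9 10 11 12 13 14 15 16 17 18 19 20 21 22
G :  0  1  0  1  2  3  2  3  4  5  0  1  0  1  2  3  2  3  4  5  0  1  0
Pile A: G(14) = 2.
Pile B: G(22) = 0.
Combined Grundy value = 2 ⊕ 0 = 2.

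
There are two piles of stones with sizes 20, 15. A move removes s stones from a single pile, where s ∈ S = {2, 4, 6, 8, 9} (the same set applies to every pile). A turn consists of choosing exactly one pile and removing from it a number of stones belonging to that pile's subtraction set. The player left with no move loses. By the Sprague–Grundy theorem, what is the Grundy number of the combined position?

All piles use S = {2, 4, 6, 8, 9}:
G(0) = 0
G(1) = mex{} = 0
G(2) = mex{0} = 1
G(3) = mex{0} = 1
G(4) = mex{1,0} = 2
G(5) = mex{1,0} = 2
G(6) = mex{2,1,0} = 3
G(7) = mex{2,1,0} = 3
G(8) = mex{3,2,1,0} = 4
G(9) = mex{3,2,1,0,0} = 4
G(10) = mex{4,3,2,1,0} = 5
G(11) = mex{4,3,2,1,1} = 0
G(12) = mex{5,4,3,2,1} = 0
G(13) = mex{0,4,3,2,2} = 1
G(14) = mex{0,5,4,3,2} = 1
G(15) = mex{1,0,4,3,3} = 2
G(16) = mex{1,0,5,4,3} = 2
G(17) = mex{2,1,0,4,4} = 3
G(18) = mex{2,1,0,5,4} = 3
G(19) = mex{3,2,1,0,5} = 4
G(20) = mex{3,2,1,0,0} = 4
Pile A: G(20) = 4.
Pile B: G(15) = 2.
Combined Grundy value = 4 ⊕ 2 = 6.

6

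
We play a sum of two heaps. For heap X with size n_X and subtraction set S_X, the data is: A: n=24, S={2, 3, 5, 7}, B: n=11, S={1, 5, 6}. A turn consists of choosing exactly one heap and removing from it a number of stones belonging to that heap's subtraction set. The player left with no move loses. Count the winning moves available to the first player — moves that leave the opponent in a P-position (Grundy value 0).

Heap A, S = {2, 3, 5, 7}:
n :  0  1  2  3  4  5  6  7  8  9 10 11 12 13 14 15 16 17 18 19 20 21 22 23 24
G :  0  0  1  1  2  2  3  3  4  0  0  1  1  2  2  3  3  4  0  0  1  1  2  2  3
G_A(24) = 3.
Heap B, S = {1, 5, 6}:
G(0) = 0
G(1) = mex{0} = 1
G(2) = mex{1} = 0
G(3) = mex{0} = 1
G(4) = mex{1} = 0
G(5) = mex{0,0} = 1
G(6) = mex{1,1,0} = 2
G(7) = mex{2,0,1} = 3
G(8) = mex{3,1,0} = 2
G(9) = mex{2,0,1} = 3
G(10) = mex{3,1,0} = 2
G(11) = mex{2,2,1} = 0
G_B(11) = 0.
Combined Grundy value = 3 ⊕ 0 = 3.
A winning move leaves total XOR = 0, i.e. changes one component's Grundy value g to g ⊕ X where X is the current total.
Heap A: need g' = 3⊕3 = 0. Options: 24−2→G=2, 24−3→G=1, 24−5→G=0, 24−7→G=4. Hits: 1.
Heap B: need g' = 0⊕3 = 3. Options: 11−1→G=2, 11−5→G=2, 11−6→G=1. Hits: 0.

1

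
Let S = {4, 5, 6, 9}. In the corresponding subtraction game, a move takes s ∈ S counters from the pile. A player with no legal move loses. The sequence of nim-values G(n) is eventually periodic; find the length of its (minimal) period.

n :  0  1  2  3  4  5  6  7  8  9 10 11 12 13 14 15 16 17 18 19 20 21 22 23 24 25 26 27
G :  0  0  0  0  1  1  1  1  2  2  2  2  3  0  0  0  0  1  1  1  1  2  2  2  2  3  0  0
G(n+13) = G(n) holds for n = 0,…,8 (a full window of length max(S) = 9), so the sequence is purely periodic with period 13.

13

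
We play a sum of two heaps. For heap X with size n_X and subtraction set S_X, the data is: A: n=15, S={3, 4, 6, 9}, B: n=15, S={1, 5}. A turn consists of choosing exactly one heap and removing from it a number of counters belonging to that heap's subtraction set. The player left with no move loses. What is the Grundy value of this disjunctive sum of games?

Heap A, S = {3, 4, 6, 9}:
n :  0  1  2  3  4  5  6  7  8  9 10 11 12 13 14 15
G :  0  0  0  1  1  1  2  2  2  3  3  3  0  0  0  1
G_A(15) = 1.
Heap B, S = {1, 5}:
G(0) = 0
G(1) = mex{0} = 1
G(2) = mex{1} = 0
G(3) = mex{0} = 1
G(4) = mex{1} = 0
G(5) = mex{0,0} = 1
G(6) = mex{1,1} = 0
G(7) = mex{0,0} = 1
G(8) = mex{1,1} = 0
G(9) = mex{0,0} = 1
G(10) = mex{1,1} = 0
G(11) = mex{0,0} = 1
G(12) = mex{1,1} = 0
G(13) = mex{0,0} = 1
G(14) = mex{1,1} = 0
G(15) = mex{0,0} = 1
G_B(15) = 1.
Combined Grundy value = 1 ⊕ 1 = 0.

0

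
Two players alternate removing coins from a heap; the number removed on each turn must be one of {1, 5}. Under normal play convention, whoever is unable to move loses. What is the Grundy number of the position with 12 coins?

n :  0  1  2  3  4  5  6  7  8  9 10 11 12
G :  0  1  0  1  0  1  0  1  0  1  0  1  0

0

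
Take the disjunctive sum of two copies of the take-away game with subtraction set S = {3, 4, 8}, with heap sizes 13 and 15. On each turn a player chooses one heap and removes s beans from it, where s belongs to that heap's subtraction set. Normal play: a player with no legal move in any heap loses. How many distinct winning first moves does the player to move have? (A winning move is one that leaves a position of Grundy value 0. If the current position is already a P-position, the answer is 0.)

All heaps use S = {3, 4, 8}:
n :  0  1  2  3  4  5  6  7  8  9 10 11 12 13 14 15
G :  0  0  0  1  1  1  2  0  2  3  1  3  0  0  0  1
Heap A: G(13) = 0.
Heap B: G(15) = 1.
Combined Grundy value = 0 ⊕ 1 = 1.
A winning move leaves total XOR = 0, i.e. changes one component's Grundy value g to g ⊕ X where X is the current total.
Heap A: need g' = 0⊕1 = 1. Options: 13−3→G=1, 13−4→G=3, 13−8→G=1. Hits: 2.
Heap B: need g' = 1⊕1 = 0. Options: 15−3→G=0, 15−4→G=3, 15−8→G=0. Hits: 2.

4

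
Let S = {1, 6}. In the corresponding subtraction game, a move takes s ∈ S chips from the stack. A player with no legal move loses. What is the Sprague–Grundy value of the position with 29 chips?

n :  0  1  2  3  4  5  6  7  8  9 10 11 12 13 14 15 16 17 18 19 20 21 22 23 24 25 26 27 28 29
G :  0  1  0  1  0  1  2  0  1  0  1  0  1  2  0  1  0  1  0  1  2  0  1  0  1  0  1  2  0  1

1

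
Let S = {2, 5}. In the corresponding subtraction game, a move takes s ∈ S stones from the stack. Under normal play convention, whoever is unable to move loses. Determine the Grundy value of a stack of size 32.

0

n :  0  1  2  3  4  5  6  7  8  9 10 11 12 13 14 15 16 17 18 19 20 21 22 23 24 25 26 27 28 29 30 31 32
G :  0  0  1  1  0  2  1  0  0  1  1  0  2  1  0  0  1  1  0  2  1  0  0  1  1  0  2  1  0  0  1  1  0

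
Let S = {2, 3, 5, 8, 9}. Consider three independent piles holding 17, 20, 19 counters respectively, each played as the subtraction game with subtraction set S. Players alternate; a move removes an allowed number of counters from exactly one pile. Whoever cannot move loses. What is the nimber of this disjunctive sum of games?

0

All piles use S = {2, 3, 5, 8, 9}:
n :  0  1  2  3  4  5  6  7  8  9 10 11 12 13 14 15 16 17 18 19 20
G :  0  0  1  1  2  2  3  0  4  1  3  0  4  1  5  2  2  0  0  1  1
Pile A: G(17) = 0.
Pile B: G(20) = 1.
Pile C: G(19) = 1.
Combined Grundy value = 0 ⊕ 1 ⊕ 1 = 0.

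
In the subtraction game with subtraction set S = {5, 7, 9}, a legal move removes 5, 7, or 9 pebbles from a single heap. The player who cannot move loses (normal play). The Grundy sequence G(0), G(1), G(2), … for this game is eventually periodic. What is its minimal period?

n :  0  1  2  3  4  5  6  7  8  9 10 11 12 13 14 15 16 17 18 19 20 21 22 23 24 25 26 27 28 29
G :  0  0  0  0  0  1  1  1  1  1  2  2  2  2  0  0  0  0  0  1  1  1  1  1  2  2  2  2  0  0
G(n+14) = G(n) holds for n = 0,…,8 (a full window of length max(S) = 9), so the sequence is purely periodic with period 14.

14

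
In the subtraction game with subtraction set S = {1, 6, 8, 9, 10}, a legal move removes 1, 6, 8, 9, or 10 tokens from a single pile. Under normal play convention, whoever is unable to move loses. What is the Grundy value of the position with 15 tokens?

n :  0  1  2  3  4  5  6  7  8  9 10 11 12 13 14 15
G :  0  1  0  1  0  1  2  0  1  2  3  2  3  2  3  4

4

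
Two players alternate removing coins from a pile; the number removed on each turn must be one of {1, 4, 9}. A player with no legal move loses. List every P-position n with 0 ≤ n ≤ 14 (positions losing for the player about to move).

0, 2, 5, 7, 10, 12

n :  0  1  2  3  4  5  6  7  8  9 10 11 12 13 14
G :  0  1  0  1  2  0  1  0  1  2  0  1  0  1  2
P-positions are exactly the n with G(n) = 0.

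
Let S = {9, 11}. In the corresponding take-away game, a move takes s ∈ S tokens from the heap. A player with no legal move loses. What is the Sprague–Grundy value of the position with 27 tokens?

0

n :  0  1  2  3  4  5  6  7  8  9 10 11 12 13 14 15 16 17 18 19 20 21 22 23 24 25 26 27
G :  0  0  0  0  0  0  0  0  0  1  1  1  1  1  1  1  1  1  2  2  0  0  0  0  0  0  0  0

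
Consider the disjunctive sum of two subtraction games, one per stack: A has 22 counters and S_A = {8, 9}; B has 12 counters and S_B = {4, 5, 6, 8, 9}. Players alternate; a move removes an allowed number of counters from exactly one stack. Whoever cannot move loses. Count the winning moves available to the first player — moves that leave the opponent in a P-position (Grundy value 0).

1

Stack A, S = {8, 9}:
n :  0  1  2  3  4  5  6  7  8  9 10 11 12 13 14 15 16 17 18 19 20 21 22
G :  0  0  0  0  0  0  0  0  1  1  1  1  1  1  1  1  2  0  0  0  0  0  0
G_A(22) = 0.
Stack B, S = {4, 5, 6, 8, 9}:
G(0) = 0
G(1) = mex{} = 0
G(2) = mex{} = 0
G(3) = mex{} = 0
G(4) = mex{0} = 1
G(5) = mex{0,0} = 1
G(6) = mex{0,0,0} = 1
G(7) = mex{0,0,0} = 1
G(8) = mex{1,0,0,0} = 2
G(9) = mex{1,1,0,0,0} = 2
G(10) = mex{1,1,1,0,0} = 2
G(11) = mex{1,1,1,0,0} = 2
G(12) = mex{2,1,1,1,0} = 3
G_B(12) = 3.
Combined Grundy value = 0 ⊕ 3 = 3.
A winning move leaves total XOR = 0, i.e. changes one component's Grundy value g to g ⊕ X where X is the current total.
Stack A: need g' = 0⊕3 = 3. Options: 22−8→G=1, 22−9→G=1. Hits: 0.
Stack B: need g' = 3⊕3 = 0. Options: 12−4→G=2, 12−5→G=1, 12−6→G=1, 12−8→G=1, 12−9→G=0. Hits: 1.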